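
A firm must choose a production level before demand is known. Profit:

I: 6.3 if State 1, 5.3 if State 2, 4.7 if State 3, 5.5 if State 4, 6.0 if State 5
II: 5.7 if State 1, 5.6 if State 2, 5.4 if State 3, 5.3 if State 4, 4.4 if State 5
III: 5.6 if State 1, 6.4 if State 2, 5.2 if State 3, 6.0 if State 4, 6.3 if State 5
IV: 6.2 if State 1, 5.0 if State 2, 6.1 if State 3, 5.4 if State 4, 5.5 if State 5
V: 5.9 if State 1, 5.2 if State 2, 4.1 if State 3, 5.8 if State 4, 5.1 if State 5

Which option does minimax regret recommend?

Column bests: State 1=6.3, State 2=6.4, State 3=6.1, State 4=6.0, State 5=6.3.
I regrets: 0.0, 1.1, 1.4, 0.5, 0.3 → max 1.4
II regrets: 0.6, 0.8, 0.7, 0.7, 1.9 → max 1.9
III regrets: 0.7, 0.0, 0.9, 0.0, 0.0 → max 0.9
IV regrets: 0.1, 1.4, 0.0, 0.6, 0.8 → max 1.4
V regrets: 0.4, 1.2, 2.0, 0.2, 1.2 → max 2.0
Smallest max regret = 0.9 → III.

III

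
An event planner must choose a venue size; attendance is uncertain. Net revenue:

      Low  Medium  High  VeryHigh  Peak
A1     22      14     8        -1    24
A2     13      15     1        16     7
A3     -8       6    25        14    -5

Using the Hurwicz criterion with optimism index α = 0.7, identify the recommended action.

A1: 0.7·24 + 0.3·(-1) = 16.5
A2: 0.7·16 + 0.3·1 = 11.5
A3: 0.7·25 + 0.3·(-8) = 15.1
Highest Hurwicz score = 16.5 → A1.

A1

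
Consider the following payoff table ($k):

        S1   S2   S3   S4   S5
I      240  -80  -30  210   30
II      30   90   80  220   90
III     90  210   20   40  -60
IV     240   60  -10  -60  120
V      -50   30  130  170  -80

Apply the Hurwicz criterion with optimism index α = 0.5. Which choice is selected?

II

I: 0.5·240 + 0.5·(-80) = 80
II: 0.5·220 + 0.5·30 = 125
III: 0.5·210 + 0.5·(-60) = 75
IV: 0.5·240 + 0.5·(-60) = 90
V: 0.5·170 + 0.5·(-80) = 45
Highest Hurwicz score = 125 → II.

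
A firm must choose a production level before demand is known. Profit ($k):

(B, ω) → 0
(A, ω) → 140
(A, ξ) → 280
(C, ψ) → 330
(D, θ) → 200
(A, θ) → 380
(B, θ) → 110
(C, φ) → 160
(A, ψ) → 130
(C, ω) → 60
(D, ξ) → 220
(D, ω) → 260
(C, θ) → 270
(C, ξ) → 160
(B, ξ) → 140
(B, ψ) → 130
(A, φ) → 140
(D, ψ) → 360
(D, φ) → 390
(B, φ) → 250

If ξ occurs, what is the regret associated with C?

Best payoff under ξ is 280.
Regret = 280 − 160 = 120.

120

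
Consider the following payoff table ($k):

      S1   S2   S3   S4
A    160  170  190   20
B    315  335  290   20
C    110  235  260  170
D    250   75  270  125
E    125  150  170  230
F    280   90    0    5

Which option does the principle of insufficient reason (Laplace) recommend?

B

Row averages: A=135, B=240, C=193.75, D=180, E=168.75, F=93.75
Highest average = 240 → B.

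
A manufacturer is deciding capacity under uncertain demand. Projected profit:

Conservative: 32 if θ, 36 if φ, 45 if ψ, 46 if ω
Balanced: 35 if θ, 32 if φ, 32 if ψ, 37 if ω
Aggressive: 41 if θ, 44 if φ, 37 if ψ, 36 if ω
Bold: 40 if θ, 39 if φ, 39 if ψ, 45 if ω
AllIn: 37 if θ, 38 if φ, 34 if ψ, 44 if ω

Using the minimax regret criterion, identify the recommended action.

Bold

Column bests: θ=41, φ=44, ψ=45, ω=46.
Conservative regrets: 9, 8, 0, 0 → max 9
Balanced regrets: 6, 12, 13, 9 → max 13
Aggressive regrets: 0, 0, 8, 10 → max 10
Bold regrets: 1, 5, 6, 1 → max 6
AllIn regrets: 4, 6, 11, 2 → max 11
Smallest max regret = 6 → Bold.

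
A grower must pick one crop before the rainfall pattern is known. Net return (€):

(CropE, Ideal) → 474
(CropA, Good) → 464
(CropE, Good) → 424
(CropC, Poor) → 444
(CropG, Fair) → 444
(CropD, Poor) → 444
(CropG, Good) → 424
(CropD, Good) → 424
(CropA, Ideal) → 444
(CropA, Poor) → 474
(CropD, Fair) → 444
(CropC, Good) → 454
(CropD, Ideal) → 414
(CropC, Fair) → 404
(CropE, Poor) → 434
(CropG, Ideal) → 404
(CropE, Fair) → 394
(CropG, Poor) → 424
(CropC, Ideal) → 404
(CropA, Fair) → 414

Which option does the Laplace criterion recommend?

CropA

Row averages: CropG=424, CropD=431.5, CropA=449, CropE=431.5, CropC=426.5
Highest average = 449 → CropA.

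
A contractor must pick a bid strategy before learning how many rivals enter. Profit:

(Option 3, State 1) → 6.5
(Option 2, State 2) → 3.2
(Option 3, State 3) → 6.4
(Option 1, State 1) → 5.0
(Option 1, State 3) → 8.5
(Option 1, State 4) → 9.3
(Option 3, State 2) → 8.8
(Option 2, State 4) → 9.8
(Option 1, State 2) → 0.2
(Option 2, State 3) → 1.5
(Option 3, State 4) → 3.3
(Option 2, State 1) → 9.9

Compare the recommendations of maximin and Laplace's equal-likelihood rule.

Row minima: Option 1=0.2, Option 2=1.5, Option 3=3.3
Best worst-case = 3.3 → Option 3.
Row averages: Option 1=5.75, Option 2=6.1, Option 3=6.25
Highest average = 6.25 → Option 3.

maximin → Option 3; laplace → Option 3 (agree)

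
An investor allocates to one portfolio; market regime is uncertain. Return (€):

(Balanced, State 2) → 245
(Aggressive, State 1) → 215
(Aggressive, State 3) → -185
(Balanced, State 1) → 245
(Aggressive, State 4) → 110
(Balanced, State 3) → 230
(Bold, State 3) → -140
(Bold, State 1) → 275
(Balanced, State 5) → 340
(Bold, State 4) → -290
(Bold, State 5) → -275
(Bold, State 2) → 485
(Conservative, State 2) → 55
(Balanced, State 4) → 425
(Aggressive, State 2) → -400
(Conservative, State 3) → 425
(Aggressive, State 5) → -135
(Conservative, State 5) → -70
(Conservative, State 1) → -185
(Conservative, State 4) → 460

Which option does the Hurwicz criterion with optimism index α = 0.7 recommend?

Balanced

Conservative: 0.7·460 + 0.3·(-185) = 266.5
Balanced: 0.7·425 + 0.3·230 = 366.5
Aggressive: 0.7·215 + 0.3·(-400) = 30.5
Bold: 0.7·485 + 0.3·(-290) = 252.5
Highest Hurwicz score = 366.5 → Balanced.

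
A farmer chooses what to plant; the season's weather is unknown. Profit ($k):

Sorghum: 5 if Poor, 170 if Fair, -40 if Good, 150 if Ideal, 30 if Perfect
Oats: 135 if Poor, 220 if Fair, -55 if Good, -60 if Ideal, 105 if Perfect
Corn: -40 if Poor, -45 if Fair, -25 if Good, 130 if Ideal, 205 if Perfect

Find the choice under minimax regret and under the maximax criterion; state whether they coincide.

Column bests: Poor=135, Fair=220, Good=-25, Ideal=150, Perfect=205.
Sorghum regrets: 130, 50, 15, 0, 175 → max 175
Oats regrets: 0, 0, 30, 210, 100 → max 210
Corn regrets: 175, 265, 0, 20, 0 → max 265
Smallest max regret = 175 → Sorghum.
Row maxima: Sorghum=170, Oats=220, Corn=205
Best best-case = 220 → Oats.

minimax regret → Sorghum; maximax → Oats (disagree)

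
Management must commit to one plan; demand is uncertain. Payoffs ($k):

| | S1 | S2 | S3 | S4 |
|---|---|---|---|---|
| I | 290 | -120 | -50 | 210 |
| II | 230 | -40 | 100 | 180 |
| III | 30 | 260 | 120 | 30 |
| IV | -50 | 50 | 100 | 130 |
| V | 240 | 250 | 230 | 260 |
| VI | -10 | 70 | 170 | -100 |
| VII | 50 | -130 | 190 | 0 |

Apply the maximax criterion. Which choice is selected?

I

Row maxima: I=290, II=230, III=260, IV=130, V=260, VI=170, VII=190
Best best-case = 290 → I.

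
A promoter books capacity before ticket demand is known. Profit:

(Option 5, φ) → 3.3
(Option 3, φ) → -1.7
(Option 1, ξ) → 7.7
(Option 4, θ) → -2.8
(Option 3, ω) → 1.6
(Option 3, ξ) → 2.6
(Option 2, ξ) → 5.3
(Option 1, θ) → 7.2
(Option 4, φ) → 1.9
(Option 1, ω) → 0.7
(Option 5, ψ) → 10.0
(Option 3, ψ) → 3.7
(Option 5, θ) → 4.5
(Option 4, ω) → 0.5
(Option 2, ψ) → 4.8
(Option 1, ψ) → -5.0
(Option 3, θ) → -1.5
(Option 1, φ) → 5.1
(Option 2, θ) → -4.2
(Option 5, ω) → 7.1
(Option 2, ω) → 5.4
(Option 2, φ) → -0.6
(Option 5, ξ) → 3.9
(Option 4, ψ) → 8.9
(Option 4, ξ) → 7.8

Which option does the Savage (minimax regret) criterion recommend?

Option 5

Column bests: θ=7.2, φ=5.1, ψ=10.0, ω=7.1, ξ=7.8.
Option 1 regrets: 0.0, 0.0, 15.0, 6.4, 0.1 → max 15.0
Option 2 regrets: 11.4, 5.7, 5.2, 1.7, 2.5 → max 11.4
Option 3 regrets: 8.7, 6.8, 6.3, 5.5, 5.2 → max 8.7
Option 4 regrets: 10.0, 3.2, 1.1, 6.6, 0.0 → max 10.0
Option 5 regrets: 2.7, 1.8, 0.0, 0.0, 3.9 → max 3.9
Smallest max regret = 3.9 → Option 5.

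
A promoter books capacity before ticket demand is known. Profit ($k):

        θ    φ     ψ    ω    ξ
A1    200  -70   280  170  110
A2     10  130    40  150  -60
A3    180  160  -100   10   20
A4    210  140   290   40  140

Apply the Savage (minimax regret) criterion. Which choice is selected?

Column bests: θ=210, φ=160, ψ=290, ω=170, ξ=140.
A1 regrets: 10, 230, 10, 0, 30 → max 230
A2 regrets: 200, 30, 250, 20, 200 → max 250
A3 regrets: 30, 0, 390, 160, 120 → max 390
A4 regrets: 0, 20, 0, 130, 0 → max 130
Smallest max regret = 130 → A4.

A4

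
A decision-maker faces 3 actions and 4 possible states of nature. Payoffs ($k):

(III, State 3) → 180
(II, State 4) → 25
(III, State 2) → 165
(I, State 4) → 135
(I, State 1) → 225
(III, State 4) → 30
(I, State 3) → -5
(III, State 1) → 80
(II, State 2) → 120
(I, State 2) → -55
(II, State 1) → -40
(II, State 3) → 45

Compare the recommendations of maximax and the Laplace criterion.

maximax → I; laplace → III (disagree)

Row maxima: I=225, II=120, III=180
Best best-case = 225 → I.
Row averages: I=75, II=37.5, III=113.75
Highest average = 113.75 → III.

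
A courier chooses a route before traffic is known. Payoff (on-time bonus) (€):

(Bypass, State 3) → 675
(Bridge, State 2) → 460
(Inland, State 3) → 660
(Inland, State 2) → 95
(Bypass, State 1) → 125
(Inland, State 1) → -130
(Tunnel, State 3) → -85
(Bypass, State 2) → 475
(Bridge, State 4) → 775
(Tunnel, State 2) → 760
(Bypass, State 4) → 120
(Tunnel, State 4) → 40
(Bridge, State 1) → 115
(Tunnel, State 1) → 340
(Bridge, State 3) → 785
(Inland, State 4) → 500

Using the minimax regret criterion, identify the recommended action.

Bridge

Column bests: State 1=340, State 2=760, State 3=785, State 4=775.
Inland regrets: 470, 665, 125, 275 → max 665
Bridge regrets: 225, 300, 0, 0 → max 300
Bypass regrets: 215, 285, 110, 655 → max 655
Tunnel regrets: 0, 0, 870, 735 → max 870
Smallest max regret = 300 → Bridge.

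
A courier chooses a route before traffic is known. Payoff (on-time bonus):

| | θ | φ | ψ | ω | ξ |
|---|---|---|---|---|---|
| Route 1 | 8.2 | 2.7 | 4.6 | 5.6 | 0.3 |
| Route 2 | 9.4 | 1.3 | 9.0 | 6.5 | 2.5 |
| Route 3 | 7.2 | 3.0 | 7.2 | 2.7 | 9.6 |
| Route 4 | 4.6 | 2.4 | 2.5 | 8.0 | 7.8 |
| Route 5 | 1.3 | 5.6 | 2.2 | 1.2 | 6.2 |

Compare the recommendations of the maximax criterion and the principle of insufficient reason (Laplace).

maximax → Route 3; laplace → Route 3 (agree)

Row maxima: Route 1=8.2, Route 2=9.4, Route 3=9.6, Route 4=8.0, Route 5=6.2
Best best-case = 9.6 → Route 3.
Row averages: Route 1=4.28, Route 2=5.74, Route 3=5.94, Route 4=5.06, Route 5=3.3
Highest average = 5.94 → Route 3.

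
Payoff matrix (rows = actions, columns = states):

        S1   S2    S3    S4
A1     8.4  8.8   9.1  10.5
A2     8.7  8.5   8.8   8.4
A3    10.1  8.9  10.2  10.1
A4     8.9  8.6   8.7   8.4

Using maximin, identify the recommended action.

Row minima: A1=8.4, A2=8.4, A3=8.9, A4=8.4
Best worst-case = 8.9 → A3.

A3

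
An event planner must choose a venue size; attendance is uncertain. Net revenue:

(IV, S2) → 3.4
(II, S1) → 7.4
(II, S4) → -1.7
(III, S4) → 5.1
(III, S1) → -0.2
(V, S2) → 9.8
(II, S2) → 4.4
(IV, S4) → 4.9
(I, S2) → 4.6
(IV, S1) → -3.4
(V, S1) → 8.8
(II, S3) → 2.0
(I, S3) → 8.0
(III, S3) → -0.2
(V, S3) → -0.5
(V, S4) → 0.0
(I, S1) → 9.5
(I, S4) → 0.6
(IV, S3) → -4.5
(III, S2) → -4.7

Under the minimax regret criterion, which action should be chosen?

Column bests: S1=9.5, S2=9.8, S3=8.0, S4=5.1.
I regrets: 0.0, 5.2, 0.0, 4.5 → max 5.2
II regrets: 2.1, 5.4, 6.0, 6.8 → max 6.8
III regrets: 9.7, 14.5, 8.2, 0.0 → max 14.5
IV regrets: 12.9, 6.4, 12.5, 0.2 → max 12.9
V regrets: 0.7, 0.0, 8.5, 5.1 → max 8.5
Smallest max regret = 5.2 → I.

I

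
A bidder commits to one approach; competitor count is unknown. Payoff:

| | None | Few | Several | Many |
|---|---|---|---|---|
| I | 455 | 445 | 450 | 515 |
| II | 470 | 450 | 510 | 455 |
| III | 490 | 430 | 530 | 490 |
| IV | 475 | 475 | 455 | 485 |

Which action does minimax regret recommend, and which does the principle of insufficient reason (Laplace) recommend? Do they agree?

minimax regret → III; laplace → III (agree)

Column bests: None=490, Few=475, Several=530, Many=515.
I regrets: 35, 30, 80, 0 → max 80
II regrets: 20, 25, 20, 60 → max 60
III regrets: 0, 45, 0, 25 → max 45
IV regrets: 15, 0, 75, 30 → max 75
Smallest max regret = 45 → III.
Row averages: I=466.25, II=471.25, III=485, IV=472.5
Highest average = 485 → III.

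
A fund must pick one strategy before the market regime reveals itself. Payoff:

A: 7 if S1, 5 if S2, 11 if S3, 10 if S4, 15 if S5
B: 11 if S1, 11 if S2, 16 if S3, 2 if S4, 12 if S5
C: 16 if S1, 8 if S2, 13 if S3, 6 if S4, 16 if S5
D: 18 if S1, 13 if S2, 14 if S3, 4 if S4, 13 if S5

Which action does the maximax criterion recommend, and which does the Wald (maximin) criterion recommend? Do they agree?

maximax → D; maximin → C (disagree)

Row maxima: A=15, B=16, C=16, D=18
Best best-case = 18 → D.
Row minima: A=5, B=2, C=6, D=4
Best worst-case = 6 → C.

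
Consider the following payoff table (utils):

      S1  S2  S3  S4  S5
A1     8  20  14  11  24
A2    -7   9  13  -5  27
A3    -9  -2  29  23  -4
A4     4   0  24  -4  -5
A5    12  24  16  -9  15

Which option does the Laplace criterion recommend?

Row averages: A1=15.4, A2=7.4, A3=7.4, A4=3.8, A5=11.6
Highest average = 15.4 → A1.

A1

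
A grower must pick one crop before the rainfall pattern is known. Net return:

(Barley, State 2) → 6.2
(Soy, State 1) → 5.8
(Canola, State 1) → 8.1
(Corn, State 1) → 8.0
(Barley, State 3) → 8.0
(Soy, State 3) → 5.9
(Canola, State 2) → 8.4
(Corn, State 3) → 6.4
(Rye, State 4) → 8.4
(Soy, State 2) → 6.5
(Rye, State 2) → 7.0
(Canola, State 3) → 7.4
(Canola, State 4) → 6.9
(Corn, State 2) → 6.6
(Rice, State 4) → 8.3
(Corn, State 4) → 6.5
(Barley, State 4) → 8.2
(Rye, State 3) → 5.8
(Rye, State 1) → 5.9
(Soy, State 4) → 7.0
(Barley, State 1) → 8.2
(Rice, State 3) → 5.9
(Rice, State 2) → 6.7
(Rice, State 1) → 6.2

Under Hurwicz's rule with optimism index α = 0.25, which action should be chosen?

Corn: 0.25·8.0 + 0.75·6.4 = 6.8
Rice: 0.25·8.3 + 0.75·5.9 = 6.5
Canola: 0.25·8.4 + 0.75·6.9 = 7.275
Rye: 0.25·8.4 + 0.75·5.8 = 6.45
Soy: 0.25·7.0 + 0.75·5.8 = 6.1
Barley: 0.25·8.2 + 0.75·6.2 = 6.7
Highest Hurwicz score = 7.275 → Canola.

Canola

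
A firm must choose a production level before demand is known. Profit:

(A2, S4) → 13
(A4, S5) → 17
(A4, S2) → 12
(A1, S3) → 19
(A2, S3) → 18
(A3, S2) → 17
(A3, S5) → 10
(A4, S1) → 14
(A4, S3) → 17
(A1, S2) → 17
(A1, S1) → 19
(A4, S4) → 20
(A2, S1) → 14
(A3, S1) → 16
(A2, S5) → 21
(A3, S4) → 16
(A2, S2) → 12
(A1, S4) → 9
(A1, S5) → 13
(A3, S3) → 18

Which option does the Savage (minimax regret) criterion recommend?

Column bests: S1=19, S2=17, S3=19, S4=20, S5=21.
A1 regrets: 0, 0, 0, 11, 8 → max 11
A2 regrets: 5, 5, 1, 7, 0 → max 7
A3 regrets: 3, 0, 1, 4, 11 → max 11
A4 regrets: 5, 5, 2, 0, 4 → max 5
Smallest max regret = 5 → A4.

A4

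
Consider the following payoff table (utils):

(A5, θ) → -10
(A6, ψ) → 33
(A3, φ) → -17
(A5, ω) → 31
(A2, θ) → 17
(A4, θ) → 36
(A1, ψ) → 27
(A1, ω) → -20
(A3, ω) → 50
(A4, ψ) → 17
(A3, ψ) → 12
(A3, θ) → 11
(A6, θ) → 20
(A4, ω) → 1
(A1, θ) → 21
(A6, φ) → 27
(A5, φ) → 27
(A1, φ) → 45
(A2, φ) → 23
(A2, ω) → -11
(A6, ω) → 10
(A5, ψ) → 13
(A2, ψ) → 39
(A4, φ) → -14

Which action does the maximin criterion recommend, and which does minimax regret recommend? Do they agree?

maximin → A6; minimax regret → A6 (agree)

Row minima: A1=-20, A2=-11, A3=-17, A4=-14, A5=-10, A6=10
Best worst-case = 10 → A6.
Column bests: θ=36, φ=45, ψ=39, ω=50.
A1 regrets: 15, 0, 12, 70 → max 70
A2 regrets: 19, 22, 0, 61 → max 61
A3 regrets: 25, 62, 27, 0 → max 62
A4 regrets: 0, 59, 22, 49 → max 59
A5 regrets: 46, 18, 26, 19 → max 46
A6 regrets: 16, 18, 6, 40 → max 40
Smallest max regret = 40 → A6.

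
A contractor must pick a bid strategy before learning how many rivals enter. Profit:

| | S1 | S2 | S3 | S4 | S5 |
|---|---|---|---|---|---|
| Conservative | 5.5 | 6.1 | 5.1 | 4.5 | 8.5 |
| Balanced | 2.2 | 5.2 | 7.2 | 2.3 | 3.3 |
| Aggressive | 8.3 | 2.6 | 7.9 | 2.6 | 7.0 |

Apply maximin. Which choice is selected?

Conservative

Row minima: Conservative=4.5, Balanced=2.2, Aggressive=2.6
Best worst-case = 4.5 → Conservative.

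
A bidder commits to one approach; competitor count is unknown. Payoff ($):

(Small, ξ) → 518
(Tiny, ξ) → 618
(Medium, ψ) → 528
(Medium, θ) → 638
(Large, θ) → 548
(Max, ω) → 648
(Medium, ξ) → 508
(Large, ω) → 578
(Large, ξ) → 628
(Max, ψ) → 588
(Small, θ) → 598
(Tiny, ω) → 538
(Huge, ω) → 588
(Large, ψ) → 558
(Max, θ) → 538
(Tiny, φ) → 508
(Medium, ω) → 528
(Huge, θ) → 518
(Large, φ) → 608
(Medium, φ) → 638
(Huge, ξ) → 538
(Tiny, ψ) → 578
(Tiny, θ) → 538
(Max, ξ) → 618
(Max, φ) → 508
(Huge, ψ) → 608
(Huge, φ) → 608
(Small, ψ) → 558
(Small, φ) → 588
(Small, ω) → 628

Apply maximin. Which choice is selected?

Row minima: Tiny=508, Small=518, Medium=508, Large=548, Huge=518, Max=508
Best worst-case = 548 → Large.

Large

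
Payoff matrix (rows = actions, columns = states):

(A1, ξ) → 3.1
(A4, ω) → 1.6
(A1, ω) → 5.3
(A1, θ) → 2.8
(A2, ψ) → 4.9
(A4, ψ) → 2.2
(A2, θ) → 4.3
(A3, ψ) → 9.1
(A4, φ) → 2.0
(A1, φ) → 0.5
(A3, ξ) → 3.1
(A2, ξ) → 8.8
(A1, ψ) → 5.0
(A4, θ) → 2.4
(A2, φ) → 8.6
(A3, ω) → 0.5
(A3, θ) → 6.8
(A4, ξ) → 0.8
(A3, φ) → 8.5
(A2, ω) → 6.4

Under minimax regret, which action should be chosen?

Column bests: θ=6.8, φ=8.6, ψ=9.1, ω=6.4, ξ=8.8.
A1 regrets: 4.0, 8.1, 4.1, 1.1, 5.7 → max 8.1
A2 regrets: 2.5, 0.0, 4.2, 0.0, 0.0 → max 4.2
A3 regrets: 0.0, 0.1, 0.0, 5.9, 5.7 → max 5.9
A4 regrets: 4.4, 6.6, 6.9, 4.8, 8.0 → max 8.0
Smallest max regret = 4.2 → A2.

A2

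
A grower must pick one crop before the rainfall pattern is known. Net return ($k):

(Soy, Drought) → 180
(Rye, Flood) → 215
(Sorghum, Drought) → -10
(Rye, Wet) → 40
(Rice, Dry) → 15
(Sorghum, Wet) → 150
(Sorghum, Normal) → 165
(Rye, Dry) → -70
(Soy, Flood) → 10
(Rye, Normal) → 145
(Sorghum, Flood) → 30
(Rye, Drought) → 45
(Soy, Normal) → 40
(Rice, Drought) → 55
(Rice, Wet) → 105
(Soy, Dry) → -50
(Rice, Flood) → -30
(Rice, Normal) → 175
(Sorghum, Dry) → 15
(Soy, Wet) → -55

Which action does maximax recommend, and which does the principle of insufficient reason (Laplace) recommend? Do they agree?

Row maxima: Sorghum=165, Rice=175, Rye=215, Soy=180
Best best-case = 215 → Rye.
Row averages: Sorghum=70, Rice=64, Rye=75, Soy=25
Highest average = 75 → Rye.

maximax → Rye; laplace → Rye (agree)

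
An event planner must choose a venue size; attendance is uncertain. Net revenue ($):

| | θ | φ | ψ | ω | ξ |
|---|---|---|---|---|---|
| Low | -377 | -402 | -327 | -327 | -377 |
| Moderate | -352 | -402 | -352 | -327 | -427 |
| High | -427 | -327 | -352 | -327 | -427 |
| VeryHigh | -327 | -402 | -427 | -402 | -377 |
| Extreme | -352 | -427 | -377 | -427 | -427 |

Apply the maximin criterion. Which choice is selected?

Row minima: Low=-402, Moderate=-427, High=-427, VeryHigh=-427, Extreme=-427
Best worst-case = -402 → Low.

Low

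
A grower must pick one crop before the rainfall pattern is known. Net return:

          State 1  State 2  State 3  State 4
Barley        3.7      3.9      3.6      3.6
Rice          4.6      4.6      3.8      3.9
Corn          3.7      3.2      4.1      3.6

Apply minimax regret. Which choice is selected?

Column bests: State 1=4.6, State 2=4.6, State 3=4.1, State 4=3.9.
Barley regrets: 0.9, 0.7, 0.5, 0.3 → max 0.9
Rice regrets: 0.0, 0.0, 0.3, 0.0 → max 0.3
Corn regrets: 0.9, 1.4, 0.0, 0.3 → max 1.4
Smallest max regret = 0.3 → Rice.

Rice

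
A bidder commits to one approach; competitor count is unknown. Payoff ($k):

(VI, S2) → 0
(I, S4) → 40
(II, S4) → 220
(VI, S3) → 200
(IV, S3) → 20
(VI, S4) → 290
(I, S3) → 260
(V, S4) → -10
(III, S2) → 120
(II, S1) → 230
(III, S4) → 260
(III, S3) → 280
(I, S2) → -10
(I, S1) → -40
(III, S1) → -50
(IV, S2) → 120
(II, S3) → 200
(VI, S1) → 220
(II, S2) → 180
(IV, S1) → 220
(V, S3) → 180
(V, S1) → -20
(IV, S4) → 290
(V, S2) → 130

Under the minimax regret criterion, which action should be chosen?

Column bests: S1=230, S2=180, S3=280, S4=290.
I regrets: 270, 190, 20, 250 → max 270
II regrets: 0, 0, 80, 70 → max 80
III regrets: 280, 60, 0, 30 → max 280
IV regrets: 10, 60, 260, 0 → max 260
V regrets: 250, 50, 100, 300 → max 300
VI regrets: 10, 180, 80, 0 → max 180
Smallest max regret = 80 → II.

II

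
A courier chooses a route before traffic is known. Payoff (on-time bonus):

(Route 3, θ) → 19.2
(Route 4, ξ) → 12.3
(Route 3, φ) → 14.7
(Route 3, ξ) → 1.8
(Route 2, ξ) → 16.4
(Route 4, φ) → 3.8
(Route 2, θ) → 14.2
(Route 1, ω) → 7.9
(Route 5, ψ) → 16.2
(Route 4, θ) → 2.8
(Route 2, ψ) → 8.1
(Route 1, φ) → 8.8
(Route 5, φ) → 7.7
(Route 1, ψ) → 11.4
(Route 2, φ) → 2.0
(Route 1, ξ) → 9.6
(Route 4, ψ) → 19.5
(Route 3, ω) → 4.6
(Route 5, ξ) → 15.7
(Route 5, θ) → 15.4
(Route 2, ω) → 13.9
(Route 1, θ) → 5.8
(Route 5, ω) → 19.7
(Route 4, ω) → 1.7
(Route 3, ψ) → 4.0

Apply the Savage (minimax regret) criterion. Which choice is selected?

Column bests: θ=19.2, φ=14.7, ψ=19.5, ω=19.7, ξ=16.4.
Route 1 regrets: 13.4, 5.9, 8.1, 11.8, 6.8 → max 13.4
Route 2 regrets: 5.0, 12.7, 11.4, 5.8, 0.0 → max 12.7
Route 3 regrets: 0.0, 0.0, 15.5, 15.1, 14.6 → max 15.5
Route 4 regrets: 16.4, 10.9, 0.0, 18.0, 4.1 → max 18.0
Route 5 regrets: 3.8, 7.0, 3.3, 0.0, 0.7 → max 7.0
Smallest max regret = 7.0 → Route 5.

Route 5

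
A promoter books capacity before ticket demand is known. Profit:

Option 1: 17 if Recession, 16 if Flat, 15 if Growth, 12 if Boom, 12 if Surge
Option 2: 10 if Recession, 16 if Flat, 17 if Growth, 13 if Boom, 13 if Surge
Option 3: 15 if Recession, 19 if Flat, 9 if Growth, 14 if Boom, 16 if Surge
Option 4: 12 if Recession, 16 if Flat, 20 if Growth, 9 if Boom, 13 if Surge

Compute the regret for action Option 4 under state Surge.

Best payoff under Surge is 16.
Regret = 16 − 13 = 3.

3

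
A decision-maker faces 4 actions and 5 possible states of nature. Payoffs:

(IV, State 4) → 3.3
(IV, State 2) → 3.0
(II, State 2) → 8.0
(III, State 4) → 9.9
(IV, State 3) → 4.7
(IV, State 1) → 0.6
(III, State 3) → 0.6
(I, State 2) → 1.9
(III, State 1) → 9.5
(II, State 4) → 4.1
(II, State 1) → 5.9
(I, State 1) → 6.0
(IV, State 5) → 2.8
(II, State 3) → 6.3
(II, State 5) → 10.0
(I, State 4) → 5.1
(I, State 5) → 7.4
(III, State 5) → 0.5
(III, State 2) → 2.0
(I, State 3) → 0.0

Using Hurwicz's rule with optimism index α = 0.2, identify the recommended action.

II

I: 0.2·7.4 + 0.8·0.0 = 1.48
II: 0.2·10.0 + 0.8·4.1 = 5.28
III: 0.2·9.9 + 0.8·0.5 = 2.38
IV: 0.2·4.7 + 0.8·0.6 = 1.42
Highest Hurwicz score = 5.28 → II.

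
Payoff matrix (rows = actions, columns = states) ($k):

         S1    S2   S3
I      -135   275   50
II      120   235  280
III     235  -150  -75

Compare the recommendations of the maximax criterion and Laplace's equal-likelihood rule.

Row maxima: I=275, II=280, III=235
Best best-case = 280 → II.
Row averages: I=190/3, II=635/3, III=10/3
Highest average = 635/3 → II.

maximax → II; laplace → II (agree)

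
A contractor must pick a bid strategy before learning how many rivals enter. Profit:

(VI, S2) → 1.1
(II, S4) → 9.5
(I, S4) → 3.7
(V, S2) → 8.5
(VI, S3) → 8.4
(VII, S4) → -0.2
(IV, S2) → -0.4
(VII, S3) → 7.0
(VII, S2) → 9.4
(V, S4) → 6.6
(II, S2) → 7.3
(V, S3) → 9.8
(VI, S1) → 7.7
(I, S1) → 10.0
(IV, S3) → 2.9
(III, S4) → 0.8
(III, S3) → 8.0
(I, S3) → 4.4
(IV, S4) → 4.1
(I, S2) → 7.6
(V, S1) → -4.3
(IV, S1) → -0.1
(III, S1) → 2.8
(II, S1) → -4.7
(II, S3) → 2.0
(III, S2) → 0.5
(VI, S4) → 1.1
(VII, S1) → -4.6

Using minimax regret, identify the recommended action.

I

Column bests: S1=10.0, S2=9.4, S3=9.8, S4=9.5.
I regrets: 0.0, 1.8, 5.4, 5.8 → max 5.8
II regrets: 14.7, 2.1, 7.8, 0.0 → max 14.7
III regrets: 7.2, 8.9, 1.8, 8.7 → max 8.9
IV regrets: 10.1, 9.8, 6.9, 5.4 → max 10.1
V regrets: 14.3, 0.9, 0.0, 2.9 → max 14.3
VI regrets: 2.3, 8.3, 1.4, 8.4 → max 8.4
VII regrets: 14.6, 0.0, 2.8, 9.7 → max 14.6
Smallest max regret = 5.8 → I.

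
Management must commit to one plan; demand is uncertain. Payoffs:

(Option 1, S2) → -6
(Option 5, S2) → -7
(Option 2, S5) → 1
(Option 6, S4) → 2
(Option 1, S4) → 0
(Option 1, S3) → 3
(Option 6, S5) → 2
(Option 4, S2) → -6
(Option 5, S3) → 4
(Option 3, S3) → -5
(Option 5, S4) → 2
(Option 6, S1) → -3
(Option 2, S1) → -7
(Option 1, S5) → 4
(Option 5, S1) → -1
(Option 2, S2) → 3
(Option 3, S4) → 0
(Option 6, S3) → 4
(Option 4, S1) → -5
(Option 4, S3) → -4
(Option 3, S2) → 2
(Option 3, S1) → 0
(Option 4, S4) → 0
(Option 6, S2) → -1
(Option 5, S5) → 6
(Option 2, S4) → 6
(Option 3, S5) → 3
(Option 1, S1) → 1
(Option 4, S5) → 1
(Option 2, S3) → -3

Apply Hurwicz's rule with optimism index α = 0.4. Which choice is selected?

Option 6

Option 1: 0.4·4 + 0.6·(-6) = -2
Option 2: 0.4·6 + 0.6·(-7) = -1.8
Option 3: 0.4·3 + 0.6·(-5) = -1.8
Option 4: 0.4·1 + 0.6·(-6) = -3.2
Option 5: 0.4·6 + 0.6·(-7) = -1.8
Option 6: 0.4·4 + 0.6·(-3) = -0.2
Highest Hurwicz score = -0.2 → Option 6.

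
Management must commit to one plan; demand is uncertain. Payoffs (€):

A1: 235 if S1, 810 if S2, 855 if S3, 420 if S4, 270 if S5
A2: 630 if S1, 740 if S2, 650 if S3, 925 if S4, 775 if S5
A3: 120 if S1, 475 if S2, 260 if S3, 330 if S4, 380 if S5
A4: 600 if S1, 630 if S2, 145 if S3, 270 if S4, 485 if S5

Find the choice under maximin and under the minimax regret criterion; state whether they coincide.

Row minima: A1=235, A2=630, A3=120, A4=145
Best worst-case = 630 → A2.
Column bests: S1=630, S2=810, S3=855, S4=925, S5=775.
A1 regrets: 395, 0, 0, 505, 505 → max 505
A2 regrets: 0, 70, 205, 0, 0 → max 205
A3 regrets: 510, 335, 595, 595, 395 → max 595
A4 regrets: 30, 180, 710, 655, 290 → max 710
Smallest max regret = 205 → A2.

maximin → A2; minimax regret → A2 (agree)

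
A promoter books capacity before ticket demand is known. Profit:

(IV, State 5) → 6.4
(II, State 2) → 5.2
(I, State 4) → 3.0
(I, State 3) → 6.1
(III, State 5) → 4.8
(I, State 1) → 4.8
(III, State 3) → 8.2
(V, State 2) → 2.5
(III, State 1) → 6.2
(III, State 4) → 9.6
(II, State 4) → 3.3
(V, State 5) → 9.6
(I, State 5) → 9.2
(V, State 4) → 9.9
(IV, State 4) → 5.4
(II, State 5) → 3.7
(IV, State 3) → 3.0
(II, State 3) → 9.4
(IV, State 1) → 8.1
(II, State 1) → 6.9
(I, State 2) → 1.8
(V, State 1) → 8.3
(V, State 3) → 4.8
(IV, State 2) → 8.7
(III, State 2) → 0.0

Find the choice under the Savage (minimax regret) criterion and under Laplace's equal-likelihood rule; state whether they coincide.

Column bests: State 1=8.3, State 2=8.7, State 3=9.4, State 4=9.9, State 5=9.6.
I regrets: 3.5, 6.9, 3.3, 6.9, 0.4 → max 6.9
II regrets: 1.4, 3.5, 0.0, 6.6, 5.9 → max 6.6
III regrets: 2.1, 8.7, 1.2, 0.3, 4.8 → max 8.7
IV regrets: 0.2, 0.0, 6.4, 4.5, 3.2 → max 6.4
V regrets: 0.0, 6.2, 4.6, 0.0, 0.0 → max 6.2
Smallest max regret = 6.2 → V.
Row averages: I=4.98, II=5.7, III=5.76, IV=6.32, V=7.02
Highest average = 7.02 → V.

minimax regret → V; laplace → V (agree)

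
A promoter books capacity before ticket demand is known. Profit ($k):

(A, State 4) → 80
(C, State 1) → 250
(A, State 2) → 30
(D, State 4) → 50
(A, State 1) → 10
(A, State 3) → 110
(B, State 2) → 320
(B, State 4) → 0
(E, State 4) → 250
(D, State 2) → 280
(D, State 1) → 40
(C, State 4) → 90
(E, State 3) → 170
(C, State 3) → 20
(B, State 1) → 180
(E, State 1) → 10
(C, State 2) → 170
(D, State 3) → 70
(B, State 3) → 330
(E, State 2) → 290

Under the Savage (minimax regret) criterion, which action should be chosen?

Column bests: State 1=250, State 2=320, State 3=330, State 4=250.
A regrets: 240, 290, 220, 170 → max 290
B regrets: 70, 0, 0, 250 → max 250
C regrets: 0, 150, 310, 160 → max 310
D regrets: 210, 40, 260, 200 → max 260
E regrets: 240, 30, 160, 0 → max 240
Smallest max regret = 240 → E.

E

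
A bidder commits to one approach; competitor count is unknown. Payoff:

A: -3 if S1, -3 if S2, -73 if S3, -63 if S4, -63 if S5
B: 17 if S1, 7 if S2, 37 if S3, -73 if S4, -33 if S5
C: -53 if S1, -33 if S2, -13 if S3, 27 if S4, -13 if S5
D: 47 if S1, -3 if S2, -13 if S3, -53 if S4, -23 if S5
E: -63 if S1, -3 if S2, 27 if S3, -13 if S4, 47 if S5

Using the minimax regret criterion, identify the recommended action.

D

Column bests: S1=47, S2=7, S3=37, S4=27, S5=47.
A regrets: 50, 10, 110, 90, 110 → max 110
B regrets: 30, 0, 0, 100, 80 → max 100
C regrets: 100, 40, 50, 0, 60 → max 100
D regrets: 0, 10, 50, 80, 70 → max 80
E regrets: 110, 10, 10, 40, 0 → max 110
Smallest max regret = 80 → D.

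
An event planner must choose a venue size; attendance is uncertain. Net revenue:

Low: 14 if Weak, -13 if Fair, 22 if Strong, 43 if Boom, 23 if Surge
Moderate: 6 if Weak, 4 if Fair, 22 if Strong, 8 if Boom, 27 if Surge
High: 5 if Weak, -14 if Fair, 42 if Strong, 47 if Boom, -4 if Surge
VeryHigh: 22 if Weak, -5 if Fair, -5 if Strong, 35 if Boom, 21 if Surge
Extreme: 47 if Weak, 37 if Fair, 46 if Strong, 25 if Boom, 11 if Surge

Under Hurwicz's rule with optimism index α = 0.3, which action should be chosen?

Low: 0.3·43 + 0.7·(-13) = 3.8
Moderate: 0.3·27 + 0.7·4 = 10.9
High: 0.3·47 + 0.7·(-14) = 4.3
VeryHigh: 0.3·35 + 0.7·(-5) = 7
Extreme: 0.3·47 + 0.7·11 = 21.8
Highest Hurwicz score = 21.8 → Extreme.

Extreme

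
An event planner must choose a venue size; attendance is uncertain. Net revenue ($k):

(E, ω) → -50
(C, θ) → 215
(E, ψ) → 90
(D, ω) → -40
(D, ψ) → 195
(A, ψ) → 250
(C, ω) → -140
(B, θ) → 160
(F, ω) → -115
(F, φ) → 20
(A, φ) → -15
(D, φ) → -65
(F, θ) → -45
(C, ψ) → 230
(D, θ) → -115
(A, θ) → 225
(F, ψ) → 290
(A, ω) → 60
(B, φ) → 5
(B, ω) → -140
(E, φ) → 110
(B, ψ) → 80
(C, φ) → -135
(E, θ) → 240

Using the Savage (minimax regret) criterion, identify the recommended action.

Column bests: θ=240, φ=110, ψ=290, ω=60.
A regrets: 15, 125, 40, 0 → max 125
B regrets: 80, 105, 210, 200 → max 210
C regrets: 25, 245, 60, 200 → max 245
D regrets: 355, 175, 95, 100 → max 355
E regrets: 0, 0, 200, 110 → max 200
F regrets: 285, 90, 0, 175 → max 285
Smallest max regret = 125 → A.

A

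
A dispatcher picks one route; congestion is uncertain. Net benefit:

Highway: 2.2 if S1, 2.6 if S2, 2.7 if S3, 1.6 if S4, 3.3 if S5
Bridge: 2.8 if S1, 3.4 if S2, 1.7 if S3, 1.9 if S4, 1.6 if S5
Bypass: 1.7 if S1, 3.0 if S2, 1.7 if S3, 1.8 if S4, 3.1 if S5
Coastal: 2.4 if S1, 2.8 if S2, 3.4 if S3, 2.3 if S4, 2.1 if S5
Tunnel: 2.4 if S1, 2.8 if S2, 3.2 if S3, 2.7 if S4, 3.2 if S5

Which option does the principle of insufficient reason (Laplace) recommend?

Row averages: Highway=2.48, Bridge=2.28, Bypass=2.26, Coastal=2.6, Tunnel=2.86
Highest average = 2.86 → Tunnel.

Tunnel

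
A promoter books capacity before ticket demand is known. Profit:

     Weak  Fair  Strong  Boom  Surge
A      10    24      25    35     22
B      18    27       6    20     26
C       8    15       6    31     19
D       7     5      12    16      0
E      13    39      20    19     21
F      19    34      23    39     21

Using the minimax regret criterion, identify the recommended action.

F

Column bests: Weak=19, Fair=39, Strong=25, Boom=39, Surge=26.
A regrets: 9, 15, 0, 4, 4 → max 15
B regrets: 1, 12, 19, 19, 0 → max 19
C regrets: 11, 24, 19, 8, 7 → max 24
D regrets: 12, 34, 13, 23, 26 → max 34
E regrets: 6, 0, 5, 20, 5 → max 20
F regrets: 0, 5, 2, 0, 5 → max 5
Smallest max regret = 5 → F.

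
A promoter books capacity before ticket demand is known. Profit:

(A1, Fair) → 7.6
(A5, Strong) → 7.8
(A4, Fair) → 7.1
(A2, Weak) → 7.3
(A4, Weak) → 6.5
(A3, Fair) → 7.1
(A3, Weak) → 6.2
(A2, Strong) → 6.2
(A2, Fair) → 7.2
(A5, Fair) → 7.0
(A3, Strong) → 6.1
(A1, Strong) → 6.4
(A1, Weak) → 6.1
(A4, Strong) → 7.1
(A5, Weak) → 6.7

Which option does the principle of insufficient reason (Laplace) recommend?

Row averages: A1=6.7, A2=6.9, A3=97/15, A4=6.9, A5=43/6
Highest average = 43/6 → A5.

A5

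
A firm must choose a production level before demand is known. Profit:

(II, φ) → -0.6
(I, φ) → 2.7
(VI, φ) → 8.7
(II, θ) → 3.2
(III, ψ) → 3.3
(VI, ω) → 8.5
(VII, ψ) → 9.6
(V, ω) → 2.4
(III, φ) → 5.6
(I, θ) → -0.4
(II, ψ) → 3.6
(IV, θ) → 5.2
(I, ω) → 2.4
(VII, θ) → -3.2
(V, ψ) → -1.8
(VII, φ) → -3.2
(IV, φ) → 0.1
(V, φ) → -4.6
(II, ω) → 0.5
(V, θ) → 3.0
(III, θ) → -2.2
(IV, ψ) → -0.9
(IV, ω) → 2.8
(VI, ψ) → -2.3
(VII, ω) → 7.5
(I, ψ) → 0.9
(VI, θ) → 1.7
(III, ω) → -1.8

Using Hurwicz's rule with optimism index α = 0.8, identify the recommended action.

VII

I: 0.8·2.7 + 0.2·(-0.4) = 2.08
II: 0.8·3.6 + 0.2·(-0.6) = 2.76
III: 0.8·5.6 + 0.2·(-2.2) = 4.04
IV: 0.8·5.2 + 0.2·(-0.9) = 3.98
V: 0.8·3.0 + 0.2·(-4.6) = 1.48
VI: 0.8·8.7 + 0.2·(-2.3) = 6.5
VII: 0.8·9.6 + 0.2·(-3.2) = 7.04
Highest Hurwicz score = 7.04 → VII.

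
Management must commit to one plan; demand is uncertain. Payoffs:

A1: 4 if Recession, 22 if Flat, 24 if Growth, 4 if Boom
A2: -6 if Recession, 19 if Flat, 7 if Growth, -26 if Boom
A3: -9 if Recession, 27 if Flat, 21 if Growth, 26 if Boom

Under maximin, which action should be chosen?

Row minima: A1=4, A2=-26, A3=-9
Best worst-case = 4 → A1.

A1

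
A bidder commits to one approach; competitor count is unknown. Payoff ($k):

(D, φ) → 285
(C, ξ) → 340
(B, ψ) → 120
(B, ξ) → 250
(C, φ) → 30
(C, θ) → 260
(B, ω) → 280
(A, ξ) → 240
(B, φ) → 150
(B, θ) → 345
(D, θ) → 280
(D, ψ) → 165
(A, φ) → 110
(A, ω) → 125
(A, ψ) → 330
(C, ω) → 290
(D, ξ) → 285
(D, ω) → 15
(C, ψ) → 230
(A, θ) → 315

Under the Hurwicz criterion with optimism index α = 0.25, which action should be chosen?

B

A: 0.25·330 + 0.75·110 = 165
B: 0.25·345 + 0.75·120 = 176.25
C: 0.25·340 + 0.75·30 = 107.5
D: 0.25·285 + 0.75·15 = 82.5
Highest Hurwicz score = 176.25 → B.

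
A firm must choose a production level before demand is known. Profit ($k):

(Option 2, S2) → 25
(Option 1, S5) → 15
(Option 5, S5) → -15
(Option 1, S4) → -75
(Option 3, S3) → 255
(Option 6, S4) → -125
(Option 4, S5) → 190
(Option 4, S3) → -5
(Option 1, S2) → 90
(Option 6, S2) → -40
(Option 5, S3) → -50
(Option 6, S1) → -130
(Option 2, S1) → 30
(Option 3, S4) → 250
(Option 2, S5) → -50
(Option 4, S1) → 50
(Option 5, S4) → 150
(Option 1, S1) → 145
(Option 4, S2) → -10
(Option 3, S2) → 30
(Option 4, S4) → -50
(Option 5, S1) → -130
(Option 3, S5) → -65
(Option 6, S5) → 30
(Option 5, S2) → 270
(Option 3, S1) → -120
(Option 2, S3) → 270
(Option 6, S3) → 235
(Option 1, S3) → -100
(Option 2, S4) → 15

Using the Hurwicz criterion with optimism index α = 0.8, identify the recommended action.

Option 2

Option 1: 0.8·145 + 0.2·(-100) = 96
Option 2: 0.8·270 + 0.2·(-50) = 206
Option 3: 0.8·255 + 0.2·(-120) = 180
Option 4: 0.8·190 + 0.2·(-50) = 142
Option 5: 0.8·270 + 0.2·(-130) = 190
Option 6: 0.8·235 + 0.2·(-130) = 162
Highest Hurwicz score = 206 → Option 2.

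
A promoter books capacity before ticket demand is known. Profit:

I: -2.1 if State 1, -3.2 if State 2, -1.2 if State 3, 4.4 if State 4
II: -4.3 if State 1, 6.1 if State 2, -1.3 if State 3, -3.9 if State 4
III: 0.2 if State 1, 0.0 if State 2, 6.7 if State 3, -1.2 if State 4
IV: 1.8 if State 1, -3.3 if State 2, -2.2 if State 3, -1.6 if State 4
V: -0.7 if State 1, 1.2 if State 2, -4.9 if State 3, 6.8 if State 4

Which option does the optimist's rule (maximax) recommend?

Row maxima: I=4.4, II=6.1, III=6.7, IV=1.8, V=6.8
Best best-case = 6.8 → V.

V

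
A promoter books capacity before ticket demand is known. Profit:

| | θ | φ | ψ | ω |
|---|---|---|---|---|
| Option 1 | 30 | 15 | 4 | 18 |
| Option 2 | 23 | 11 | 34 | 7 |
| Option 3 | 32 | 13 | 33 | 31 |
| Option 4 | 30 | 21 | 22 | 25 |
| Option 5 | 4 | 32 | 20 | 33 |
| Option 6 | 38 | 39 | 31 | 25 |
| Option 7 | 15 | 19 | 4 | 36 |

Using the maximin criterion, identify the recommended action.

Row minima: Option 1=4, Option 2=7, Option 3=13, Option 4=21, Option 5=4, Option 6=25, Option 7=4
Best worst-case = 25 → Option 6.

Option 6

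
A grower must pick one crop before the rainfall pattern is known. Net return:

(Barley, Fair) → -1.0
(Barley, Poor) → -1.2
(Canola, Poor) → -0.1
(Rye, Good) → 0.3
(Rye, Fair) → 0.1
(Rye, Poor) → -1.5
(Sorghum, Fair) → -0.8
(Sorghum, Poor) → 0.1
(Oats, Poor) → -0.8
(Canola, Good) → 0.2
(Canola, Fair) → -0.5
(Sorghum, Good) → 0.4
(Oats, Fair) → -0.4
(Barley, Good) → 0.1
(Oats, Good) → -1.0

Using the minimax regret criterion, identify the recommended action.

Column bests: Poor=0.1, Fair=0.1, Good=0.4.
Oats regrets: 0.9, 0.5, 1.4 → max 1.4
Sorghum regrets: 0.0, 0.9, 0.0 → max 0.9
Rye regrets: 1.6, 0.0, 0.1 → max 1.6
Barley regrets: 1.3, 1.1, 0.3 → max 1.3
Canola regrets: 0.2, 0.6, 0.2 → max 0.6
Smallest max regret = 0.6 → Canola.

Canola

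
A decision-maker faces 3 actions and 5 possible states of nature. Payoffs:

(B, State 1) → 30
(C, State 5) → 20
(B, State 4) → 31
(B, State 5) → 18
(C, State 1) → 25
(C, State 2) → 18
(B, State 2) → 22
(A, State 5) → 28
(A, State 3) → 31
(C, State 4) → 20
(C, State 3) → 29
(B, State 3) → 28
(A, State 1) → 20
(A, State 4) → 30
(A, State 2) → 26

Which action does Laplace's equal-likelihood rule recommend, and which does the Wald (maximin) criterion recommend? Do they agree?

Row averages: A=27, B=25.8, C=22.4
Highest average = 27 → A.
Row minima: A=20, B=18, C=18
Best worst-case = 20 → A.

laplace → A; maximin → A (agree)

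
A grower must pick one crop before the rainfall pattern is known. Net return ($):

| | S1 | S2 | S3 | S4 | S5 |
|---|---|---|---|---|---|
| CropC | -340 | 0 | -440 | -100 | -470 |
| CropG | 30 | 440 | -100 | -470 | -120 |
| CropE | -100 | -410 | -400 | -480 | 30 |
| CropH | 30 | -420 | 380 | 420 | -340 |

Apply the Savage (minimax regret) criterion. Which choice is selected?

CropC

Column bests: S1=30, S2=440, S3=380, S4=420, S5=30.
CropC regrets: 370, 440, 820, 520, 500 → max 820
CropG regrets: 0, 0, 480, 890, 150 → max 890
CropE regrets: 130, 850, 780, 900, 0 → max 900
CropH regrets: 0, 860, 0, 0, 370 → max 860
Smallest max regret = 820 → CropC.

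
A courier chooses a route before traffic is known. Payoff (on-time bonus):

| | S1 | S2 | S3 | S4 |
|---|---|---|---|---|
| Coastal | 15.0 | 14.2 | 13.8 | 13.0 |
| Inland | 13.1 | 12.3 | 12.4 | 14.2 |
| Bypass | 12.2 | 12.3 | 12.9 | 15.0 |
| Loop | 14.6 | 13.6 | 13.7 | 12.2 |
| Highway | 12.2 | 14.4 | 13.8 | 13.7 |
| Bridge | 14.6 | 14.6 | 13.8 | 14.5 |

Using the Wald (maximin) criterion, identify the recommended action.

Row minima: Coastal=13.0, Inland=12.3, Bypass=12.2, Loop=12.2, Highway=12.2, Bridge=13.8
Best worst-case = 13.8 → Bridge.

Bridge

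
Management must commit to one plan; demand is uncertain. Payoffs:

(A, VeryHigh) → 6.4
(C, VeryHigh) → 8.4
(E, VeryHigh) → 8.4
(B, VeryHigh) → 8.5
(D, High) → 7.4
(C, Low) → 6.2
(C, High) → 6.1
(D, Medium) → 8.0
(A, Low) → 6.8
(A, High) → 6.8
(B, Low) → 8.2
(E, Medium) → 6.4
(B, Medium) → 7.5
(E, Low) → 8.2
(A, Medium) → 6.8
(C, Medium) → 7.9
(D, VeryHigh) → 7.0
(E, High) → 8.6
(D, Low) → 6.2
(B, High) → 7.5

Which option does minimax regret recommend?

Column bests: Low=8.2, Medium=8.0, High=8.6, VeryHigh=8.5.
A regrets: 1.4, 1.2, 1.8, 2.1 → max 2.1
B regrets: 0.0, 0.5, 1.1, 0.0 → max 1.1
C regrets: 2.0, 0.1, 2.5, 0.1 → max 2.5
D regrets: 2.0, 0.0, 1.2, 1.5 → max 2.0
E regrets: 0.0, 1.6, 0.0, 0.1 → max 1.6
Smallest max regret = 1.1 → B.

B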